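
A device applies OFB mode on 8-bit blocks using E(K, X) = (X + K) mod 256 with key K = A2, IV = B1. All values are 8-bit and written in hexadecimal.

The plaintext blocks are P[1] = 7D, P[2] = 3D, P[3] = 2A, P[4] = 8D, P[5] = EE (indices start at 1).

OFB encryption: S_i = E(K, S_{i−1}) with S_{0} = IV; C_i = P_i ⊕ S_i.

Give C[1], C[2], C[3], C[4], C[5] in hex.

C[1]: S = E(K, B1) = 53; 7D ⊕ 53 = 2E.
C[2]: S = E(K, 53) = F5; 3D ⊕ F5 = C8.
C[3]: S = E(K, F5) = 97; 2A ⊕ 97 = BD.
C[4]: S = E(K, 97) = 39; 8D ⊕ 39 = B4.
C[5]: S = E(K, 39) = DB; EE ⊕ DB = 35.

C[1] = 2E, C[2] = C8, C[3] = BD, C[4] = B4, C[5] = 35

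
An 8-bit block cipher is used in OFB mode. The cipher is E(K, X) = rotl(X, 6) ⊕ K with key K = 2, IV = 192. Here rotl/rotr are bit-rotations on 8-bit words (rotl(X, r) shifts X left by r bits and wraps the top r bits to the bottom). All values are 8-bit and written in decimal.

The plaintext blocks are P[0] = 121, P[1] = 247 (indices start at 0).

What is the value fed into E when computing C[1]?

50

OFB encryption: S_i = E(K, S_{i−1}) with S_{−1} = IV; C_i = P_i ⊕ S_i.
C[0]: S = E(K, 192) = 50; 121 ⊕ 50 = 75.
C[1]: S = E(K, 50) = 142; 247 ⊕ 142 = 121.
So the input to E for block [1] is 50.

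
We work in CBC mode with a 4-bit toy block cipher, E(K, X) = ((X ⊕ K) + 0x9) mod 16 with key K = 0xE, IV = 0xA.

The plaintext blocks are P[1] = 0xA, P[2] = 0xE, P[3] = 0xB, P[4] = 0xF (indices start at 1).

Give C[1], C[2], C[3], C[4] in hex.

C[1] = 0x7, C[2] = 0x0, C[3] = 0xE, C[4] = 0x8

CBC encryption: C_i = E(K, P_i ⊕ C_{i−1}), with C_{0} = IV.
C[1]: P[1] ⊕ 0xA = 0x0; E(K, 0x0) = 0x7.
C[2]: P[2] ⊕ 0x7 = 0x9; E(K, 0x9) = 0x0.
C[3]: P[3] ⊕ 0x0 = 0xB; E(K, 0xB) = 0xE.
C[4]: P[4] ⊕ 0xE = 0x1; E(K, 0x1) = 0x8.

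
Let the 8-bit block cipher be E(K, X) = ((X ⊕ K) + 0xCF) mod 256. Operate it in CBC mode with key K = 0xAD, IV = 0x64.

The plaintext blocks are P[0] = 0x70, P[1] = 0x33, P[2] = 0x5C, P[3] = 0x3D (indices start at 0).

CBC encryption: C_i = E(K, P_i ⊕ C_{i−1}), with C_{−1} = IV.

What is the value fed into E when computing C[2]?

C[0]: P[0] ⊕ 0x64 = 0x14; E(K, 0x14) = 0x88.
C[1]: P[1] ⊕ 0x88 = 0xBB; E(K, 0xBB) = 0xE5.
C[2]: P[2] ⊕ 0xE5 = 0xB9; E(K, 0xB9) = 0xE3.
So the input to E for block [2] is 0xB9.

0xB9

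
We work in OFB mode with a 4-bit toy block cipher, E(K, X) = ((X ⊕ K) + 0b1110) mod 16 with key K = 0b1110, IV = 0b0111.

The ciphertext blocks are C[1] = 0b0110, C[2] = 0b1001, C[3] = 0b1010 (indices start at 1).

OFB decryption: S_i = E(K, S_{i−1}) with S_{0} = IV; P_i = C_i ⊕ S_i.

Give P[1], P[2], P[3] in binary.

P[1] = 0b0001, P[2] = 0b1110, P[3] = 0b1101

P[1]: S = E(K, 0b0111) = 0b0111; 0b0110 ⊕ 0b0111 = 0b0001.
P[2]: S = E(K, 0b0111) = 0b0111; 0b1001 ⊕ 0b0111 = 0b1110.
P[3]: S = E(K, 0b0111) = 0b0111; 0b1010 ⊕ 0b0111 = 0b1101.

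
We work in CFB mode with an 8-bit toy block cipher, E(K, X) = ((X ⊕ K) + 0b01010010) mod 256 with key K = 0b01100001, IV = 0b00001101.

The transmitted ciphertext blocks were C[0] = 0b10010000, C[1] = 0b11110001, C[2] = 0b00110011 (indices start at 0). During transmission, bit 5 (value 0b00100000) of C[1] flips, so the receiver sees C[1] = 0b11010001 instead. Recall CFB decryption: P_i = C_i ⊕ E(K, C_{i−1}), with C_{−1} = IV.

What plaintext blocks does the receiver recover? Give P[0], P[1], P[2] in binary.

P[0] = 0b00101110, P[1] = 0b10010010, P[2] = 0b00110001

Only C[1] changed, to 0b11010001. In CFB, a change in C_i flips the same bit in P_i and garbles P_{i+1}. Decrypting the received ciphertext:
P[0]: E(K, 0b00001101) = 0b10111110; 0b10010000 ⊕ 0b10111110 = 0b00101110.
P[1]: E(K, 0b10010000) = 0b01000011; 0b11010001 ⊕ 0b01000011 = 0b10010010.
P[2]: E(K, 0b11010001) = 0b00000010; 0b00110011 ⊕ 0b00000010 = 0b00110001.
Blocks that differ from the original plaintext: P[1], P[2].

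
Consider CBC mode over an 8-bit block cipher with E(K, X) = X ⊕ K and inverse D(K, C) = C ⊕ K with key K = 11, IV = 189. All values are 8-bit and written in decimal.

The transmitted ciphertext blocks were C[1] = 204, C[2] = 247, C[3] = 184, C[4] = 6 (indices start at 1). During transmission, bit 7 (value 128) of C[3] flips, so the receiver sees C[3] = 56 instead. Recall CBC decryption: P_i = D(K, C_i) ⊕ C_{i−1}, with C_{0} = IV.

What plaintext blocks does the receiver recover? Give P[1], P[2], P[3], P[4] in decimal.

P[1] = 122, P[2] = 48, P[3] = 196, P[4] = 53

Only C[3] changed, to 56. In CBC, a change in C_i garbles P_i and flips the same bit in P_{i+1}. Decrypting the received ciphertext:
P[1]: D(K, 204) = 199; 199 ⊕ 189 = 122.
P[2]: D(K, 247) = 252; 252 ⊕ 204 = 48.
P[3]: D(K, 56) = 51; 51 ⊕ 247 = 196.
P[4]: D(K, 6) = 13; 13 ⊕ 56 = 53.
Blocks that differ from the original plaintext: P[3], P[4].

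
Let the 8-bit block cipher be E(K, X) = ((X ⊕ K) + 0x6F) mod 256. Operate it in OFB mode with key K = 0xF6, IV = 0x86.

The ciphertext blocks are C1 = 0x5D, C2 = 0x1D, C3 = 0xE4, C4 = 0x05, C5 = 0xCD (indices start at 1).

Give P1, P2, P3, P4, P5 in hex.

OFB decryption: S_i = E(K, S_{i−1}) with S_{0} = IV; P_i = C_i ⊕ S_i.
P1: S = E(K, 0x86) = 0xDF; 0x5D ⊕ 0xDF = 0x82.
P2: S = E(K, 0xDF) = 0x98; 0x1D ⊕ 0x98 = 0x85.
P3: S = E(K, 0x98) = 0xDD; 0xE4 ⊕ 0xDD = 0x39.
P4: S = E(K, 0xDD) = 0x9A; 0x05 ⊕ 0x9A = 0x9F.
P5: S = E(K, 0x9A) = 0xDB; 0xCD ⊕ 0xDB = 0x16.

P1 = 0x82, P2 = 0x85, P3 = 0x39, P4 = 0x9F, P5 = 0x16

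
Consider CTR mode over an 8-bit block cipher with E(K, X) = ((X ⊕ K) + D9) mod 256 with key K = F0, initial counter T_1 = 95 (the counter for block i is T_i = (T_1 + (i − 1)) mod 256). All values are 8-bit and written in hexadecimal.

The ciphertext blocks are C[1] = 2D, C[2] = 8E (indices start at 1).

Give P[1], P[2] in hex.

P[1] = 13, P[2] = B1

CTR decryption: S_i = E(K, T_i) where T_i is the counter for block i; P_i = C_i ⊕ S_i.
P[1]: T = 95, S = E(K, T) = 3E; 2D ⊕ 3E = 13.
P[2]: T = 96, S = E(K, T) = 3F; 8E ⊕ 3F = B1.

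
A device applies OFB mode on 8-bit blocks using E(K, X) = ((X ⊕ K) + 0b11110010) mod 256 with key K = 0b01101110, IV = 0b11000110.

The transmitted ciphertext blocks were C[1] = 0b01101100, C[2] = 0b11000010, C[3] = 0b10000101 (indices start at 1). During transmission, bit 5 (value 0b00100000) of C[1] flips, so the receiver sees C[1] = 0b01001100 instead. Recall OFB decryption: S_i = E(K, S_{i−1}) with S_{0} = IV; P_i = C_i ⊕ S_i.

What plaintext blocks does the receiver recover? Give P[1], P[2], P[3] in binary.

P[1] = 0b11010110, P[2] = 0b00100100, P[3] = 0b11111111

Only C[1] changed, to 0b01001100. In OFB, a change in C_i flips the same bit in P_i only; the keystream is unaffected. Decrypting the received ciphertext:
P[1]: S = E(K, 0b11000110) = 0b10011010; 0b01001100 ⊕ 0b10011010 = 0b11010110.
P[2]: S = E(K, 0b10011010) = 0b11100110; 0b11000010 ⊕ 0b11100110 = 0b00100100.
P[3]: S = E(K, 0b11100110) = 0b01111010; 0b10000101 ⊕ 0b01111010 = 0b11111111.
Blocks that differ from the original plaintext: P[1].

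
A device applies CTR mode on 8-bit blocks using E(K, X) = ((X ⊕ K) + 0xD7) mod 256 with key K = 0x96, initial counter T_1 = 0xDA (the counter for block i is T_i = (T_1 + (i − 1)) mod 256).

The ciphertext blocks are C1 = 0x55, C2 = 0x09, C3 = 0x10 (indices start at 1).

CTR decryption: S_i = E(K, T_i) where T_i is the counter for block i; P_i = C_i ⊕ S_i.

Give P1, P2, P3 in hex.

P1 = 0x76, P2 = 0x2D, P3 = 0x31

P1: T = 0xDA, S = E(K, T) = 0x23; 0x55 ⊕ 0x23 = 0x76.
P2: T = 0xDB, S = E(K, T) = 0x24; 0x09 ⊕ 0x24 = 0x2D.
P3: T = 0xDC, S = E(K, T) = 0x21; 0x10 ⊕ 0x21 = 0x31.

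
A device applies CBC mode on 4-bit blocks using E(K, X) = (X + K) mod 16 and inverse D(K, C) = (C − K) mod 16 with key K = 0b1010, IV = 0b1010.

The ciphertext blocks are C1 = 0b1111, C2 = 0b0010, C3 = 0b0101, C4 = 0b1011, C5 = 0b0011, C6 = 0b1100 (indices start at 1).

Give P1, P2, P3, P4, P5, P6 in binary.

CBC decryption: P_i = D(K, C_i) ⊕ C_{i−1}, with C_{0} = IV.
P1: D(K, 0b1111) = 0b0101; 0b0101 ⊕ 0b1010 = 0b1111.
P2: D(K, 0b0010) = 0b1000; 0b1000 ⊕ 0b1111 = 0b0111.
P3: D(K, 0b0101) = 0b1011; 0b1011 ⊕ 0b0010 = 0b1001.
P4: D(K, 0b1011) = 0b0001; 0b0001 ⊕ 0b0101 = 0b0100.
P5: D(K, 0b0011) = 0b1001; 0b1001 ⊕ 0b1011 = 0b0010.
P6: D(K, 0b1100) = 0b0010; 0b0010 ⊕ 0b0011 = 0b0001.

P1 = 0b1111, P2 = 0b0111, P3 = 0b1001, P4 = 0b0100, P5 = 0b0010, P6 = 0b0001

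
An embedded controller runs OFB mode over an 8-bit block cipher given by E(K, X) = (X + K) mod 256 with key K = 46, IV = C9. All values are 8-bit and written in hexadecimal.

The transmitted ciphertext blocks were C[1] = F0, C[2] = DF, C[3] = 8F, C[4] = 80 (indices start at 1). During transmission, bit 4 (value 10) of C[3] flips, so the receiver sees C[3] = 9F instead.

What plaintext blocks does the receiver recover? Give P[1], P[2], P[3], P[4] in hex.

OFB decryption: S_i = E(K, S_{i−1}) with S_{0} = IV; P_i = C_i ⊕ S_i.
Only C[3] changed, to 9F. In OFB, a change in C_i flips the same bit in P_i only; the keystream is unaffected. Decrypting the received ciphertext:
P[1]: S = E(K, C9) = 0F; F0 ⊕ 0F = FF.
P[2]: S = E(K, 0F) = 55; DF ⊕ 55 = 8A.
P[3]: S = E(K, 55) = 9B; 9F ⊕ 9B = 04.
P[4]: S = E(K, 9B) = E1; 80 ⊕ E1 = 61.
Blocks that differ from the original plaintext: P[3].

P[1] = FF, P[2] = 8A, P[3] = 04, P[4] = 61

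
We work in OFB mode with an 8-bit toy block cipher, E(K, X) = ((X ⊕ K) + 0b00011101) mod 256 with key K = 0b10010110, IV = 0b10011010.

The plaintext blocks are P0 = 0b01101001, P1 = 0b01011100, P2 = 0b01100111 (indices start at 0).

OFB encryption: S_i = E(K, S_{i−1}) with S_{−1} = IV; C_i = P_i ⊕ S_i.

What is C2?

C0: S = E(K, 0b10011010) = 0b00101001; 0b01101001 ⊕ 0b00101001 = 0b01000000.
C1: S = E(K, 0b00101001) = 0b11011100; 0b01011100 ⊕ 0b11011100 = 0b10000000.
C2: S = E(K, 0b11011100) = 0b01100111; 0b01100111 ⊕ 0b01100111 = 0b00000000.

C2 = 0b00000000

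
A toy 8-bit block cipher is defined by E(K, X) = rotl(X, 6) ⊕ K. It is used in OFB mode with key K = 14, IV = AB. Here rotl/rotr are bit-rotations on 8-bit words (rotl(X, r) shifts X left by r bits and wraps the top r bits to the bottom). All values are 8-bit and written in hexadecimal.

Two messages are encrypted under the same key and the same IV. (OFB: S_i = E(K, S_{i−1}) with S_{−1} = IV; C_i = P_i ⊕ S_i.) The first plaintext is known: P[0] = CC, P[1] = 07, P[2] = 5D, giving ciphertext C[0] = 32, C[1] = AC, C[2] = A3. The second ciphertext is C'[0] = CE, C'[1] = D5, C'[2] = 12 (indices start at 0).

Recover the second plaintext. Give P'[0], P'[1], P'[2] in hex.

P'[0] = 30, P'[1] = 7E, P'[2] = EC

In OFB with a reused IV, both messages share the same keystream S_i, so C_i ⊕ C'_i = P_i ⊕ P'_i and thus P'_i = P_i ⊕ C_i ⊕ C'_i.
P'[0]: CC ⊕ 32 ⊕ CE = 30.
P'[1]: 07 ⊕ AC ⊕ D5 = 7E.
P'[2]: 5D ⊕ A3 ⊕ 12 = EC.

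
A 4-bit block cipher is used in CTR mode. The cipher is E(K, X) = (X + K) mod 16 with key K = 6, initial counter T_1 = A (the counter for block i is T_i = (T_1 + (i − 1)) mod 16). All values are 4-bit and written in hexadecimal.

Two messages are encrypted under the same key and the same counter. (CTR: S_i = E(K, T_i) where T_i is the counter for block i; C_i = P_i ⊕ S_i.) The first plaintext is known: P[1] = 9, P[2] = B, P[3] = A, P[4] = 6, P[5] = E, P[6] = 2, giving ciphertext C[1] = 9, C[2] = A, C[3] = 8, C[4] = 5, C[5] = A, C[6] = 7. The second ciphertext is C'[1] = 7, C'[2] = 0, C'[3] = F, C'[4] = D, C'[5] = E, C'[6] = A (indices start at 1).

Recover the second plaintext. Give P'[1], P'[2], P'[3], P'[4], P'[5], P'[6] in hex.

In CTR with a reused counter, both messages share the same keystream S_i, so C_i ⊕ C'_i = P_i ⊕ P'_i and thus P'_i = P_i ⊕ C_i ⊕ C'_i.
P'[1]: 9 ⊕ 9 ⊕ 7 = 7.
P'[2]: B ⊕ A ⊕ 0 = 1.
P'[3]: A ⊕ 8 ⊕ F = D.
P'[4]: 6 ⊕ 5 ⊕ D = E.
P'[5]: E ⊕ A ⊕ E = A.
P'[6]: 2 ⊕ 7 ⊕ A = F.

P'[1] = 7, P'[2] = 1, P'[3] = D, P'[4] = E, P'[5] = A, P'[6] = F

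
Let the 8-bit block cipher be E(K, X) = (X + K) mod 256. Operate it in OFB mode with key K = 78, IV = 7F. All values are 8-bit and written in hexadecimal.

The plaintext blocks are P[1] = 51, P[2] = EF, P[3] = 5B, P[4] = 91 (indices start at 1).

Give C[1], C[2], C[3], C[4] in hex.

OFB encryption: S_i = E(K, S_{i−1}) with S_{0} = IV; C_i = P_i ⊕ S_i.
C[1]: S = E(K, 7F) = F7; 51 ⊕ F7 = A6.
C[2]: S = E(K, F7) = 6F; EF ⊕ 6F = 80.
C[3]: S = E(K, 6F) = E7; 5B ⊕ E7 = BC.
C[4]: S = E(K, E7) = 5F; 91 ⊕ 5F = CE.

C[1] = A6, C[2] = 80, C[3] = BC, C[4] = CE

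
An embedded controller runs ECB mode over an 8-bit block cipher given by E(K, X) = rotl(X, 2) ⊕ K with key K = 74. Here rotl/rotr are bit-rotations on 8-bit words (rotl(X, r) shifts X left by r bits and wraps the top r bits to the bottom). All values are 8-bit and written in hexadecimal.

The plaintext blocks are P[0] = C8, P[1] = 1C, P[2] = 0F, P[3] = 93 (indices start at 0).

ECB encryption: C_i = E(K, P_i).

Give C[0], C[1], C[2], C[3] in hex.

C[0] = 57, C[1] = 04, C[2] = 48, C[3] = 3A

C[0]: E(K, C8) = 57.
C[1]: E(K, 1C) = 04.
C[2]: E(K, 0F) = 48.
C[3]: E(K, 93) = 3A.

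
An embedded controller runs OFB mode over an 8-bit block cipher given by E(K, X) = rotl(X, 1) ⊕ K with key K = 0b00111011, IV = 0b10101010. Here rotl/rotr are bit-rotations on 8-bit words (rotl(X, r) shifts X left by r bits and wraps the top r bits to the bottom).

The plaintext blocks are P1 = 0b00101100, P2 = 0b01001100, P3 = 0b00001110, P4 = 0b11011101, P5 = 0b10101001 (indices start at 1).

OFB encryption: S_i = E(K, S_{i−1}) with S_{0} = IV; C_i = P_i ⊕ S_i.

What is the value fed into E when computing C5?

C1: S = E(K, 0b10101010) = 0b01101110; 0b00101100 ⊕ 0b01101110 = 0b01000010.
C2: S = E(K, 0b01101110) = 0b11100111; 0b01001100 ⊕ 0b11100111 = 0b10101011.
C3: S = E(K, 0b11100111) = 0b11110100; 0b00001110 ⊕ 0b11110100 = 0b11111010.
C4: S = E(K, 0b11110100) = 0b11010010; 0b11011101 ⊕ 0b11010010 = 0b00001111.
C5: S = E(K, 0b11010010) = 0b10011110; 0b10101001 ⊕ 0b10011110 = 0b00110111.
So the input to E for block 5 is 0b11010010.

0b11010010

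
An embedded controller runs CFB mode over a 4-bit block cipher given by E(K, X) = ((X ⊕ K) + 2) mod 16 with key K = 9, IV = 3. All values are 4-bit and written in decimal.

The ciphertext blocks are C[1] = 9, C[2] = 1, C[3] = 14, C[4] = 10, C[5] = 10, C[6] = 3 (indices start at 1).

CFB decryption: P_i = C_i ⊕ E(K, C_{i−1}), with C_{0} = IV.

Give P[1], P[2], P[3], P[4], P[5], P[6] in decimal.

P[1] = 5, P[2] = 3, P[3] = 4, P[4] = 3, P[5] = 15, P[6] = 6

P[1]: E(K, 3) = 12; 9 ⊕ 12 = 5.
P[2]: E(K, 9) = 2; 1 ⊕ 2 = 3.
P[3]: E(K, 1) = 10; 14 ⊕ 10 = 4.
P[4]: E(K, 14) = 9; 10 ⊕ 9 = 3.
P[5]: E(K, 10) = 5; 10 ⊕ 5 = 15.
P[6]: E(K, 10) = 5; 3 ⊕ 5 = 6.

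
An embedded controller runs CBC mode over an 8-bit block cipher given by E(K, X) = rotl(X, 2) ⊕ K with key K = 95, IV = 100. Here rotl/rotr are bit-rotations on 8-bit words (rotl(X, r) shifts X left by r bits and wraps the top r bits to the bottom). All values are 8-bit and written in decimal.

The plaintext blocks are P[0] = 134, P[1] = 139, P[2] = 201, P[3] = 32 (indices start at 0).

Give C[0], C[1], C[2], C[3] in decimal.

C[0] = 212, C[1] = 34, C[2] = 240, C[3] = 28

CBC encryption: C_i = E(K, P_i ⊕ C_{i−1}), with C_{−1} = IV.
C[0]: P[0] ⊕ 100 = 226; E(K, 226) = 212.
C[1]: P[1] ⊕ 212 = 95; E(K, 95) = 34.
C[2]: P[2] ⊕ 34 = 235; E(K, 235) = 240.
C[3]: P[3] ⊕ 240 = 208; E(K, 208) = 28.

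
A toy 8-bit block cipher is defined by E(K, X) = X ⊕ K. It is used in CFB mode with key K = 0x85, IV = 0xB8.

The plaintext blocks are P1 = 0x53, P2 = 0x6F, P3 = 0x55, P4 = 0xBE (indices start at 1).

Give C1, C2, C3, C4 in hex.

CFB encryption: C_i = P_i ⊕ E(K, C_{i−1}), with C_{0} = IV.
C1: E(K, 0xB8) = 0x3D; 0x53 ⊕ 0x3D = 0x6E.
C2: E(K, 0x6E) = 0xEB; 0x6F ⊕ 0xEB = 0x84.
C3: E(K, 0x84) = 0x01; 0x55 ⊕ 0x01 = 0x54.
C4: E(K, 0x54) = 0xD1; 0xBE ⊕ 0xD1 = 0x6F.

C1 = 0x6E, C2 = 0x84, C3 = 0x54, C4 = 0x6F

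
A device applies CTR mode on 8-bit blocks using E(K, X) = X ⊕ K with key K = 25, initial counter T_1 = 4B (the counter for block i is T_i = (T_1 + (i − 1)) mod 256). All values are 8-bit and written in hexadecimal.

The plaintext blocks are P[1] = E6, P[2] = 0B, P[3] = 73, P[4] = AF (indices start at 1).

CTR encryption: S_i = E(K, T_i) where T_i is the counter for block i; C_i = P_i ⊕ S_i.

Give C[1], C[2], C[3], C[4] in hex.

C[1]: T = 4B, S = E(K, T) = 6E; E6 ⊕ 6E = 88.
C[2]: T = 4C, S = E(K, T) = 69; 0B ⊕ 69 = 62.
C[3]: T = 4D, S = E(K, T) = 68; 73 ⊕ 68 = 1B.
C[4]: T = 4E, S = E(K, T) = 6B; AF ⊕ 6B = C4.

C[1] = 88, C[2] = 62, C[3] = 1B, C[4] = C4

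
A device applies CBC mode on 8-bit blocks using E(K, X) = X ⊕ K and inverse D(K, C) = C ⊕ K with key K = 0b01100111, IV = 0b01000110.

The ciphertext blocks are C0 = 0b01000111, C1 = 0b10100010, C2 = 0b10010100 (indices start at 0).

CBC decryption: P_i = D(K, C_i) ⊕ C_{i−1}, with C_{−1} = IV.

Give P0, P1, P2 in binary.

P0 = 0b01100110, P1 = 0b10000010, P2 = 0b01010001

P0: D(K, 0b01000111) = 0b00100000; 0b00100000 ⊕ 0b01000110 = 0b01100110.
P1: D(K, 0b10100010) = 0b11000101; 0b11000101 ⊕ 0b01000111 = 0b10000010.
P2: D(K, 0b10010100) = 0b11110011; 0b11110011 ⊕ 0b10100010 = 0b01010001.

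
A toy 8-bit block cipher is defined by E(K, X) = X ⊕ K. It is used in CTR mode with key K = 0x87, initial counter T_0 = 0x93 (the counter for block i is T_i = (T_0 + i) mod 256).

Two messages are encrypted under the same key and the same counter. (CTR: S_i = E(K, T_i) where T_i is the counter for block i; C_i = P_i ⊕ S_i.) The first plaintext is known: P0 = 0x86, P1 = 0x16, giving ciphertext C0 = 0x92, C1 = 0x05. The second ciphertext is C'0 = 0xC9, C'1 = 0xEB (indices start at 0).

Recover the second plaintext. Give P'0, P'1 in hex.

P'0 = 0xDD, P'1 = 0xF8

In CTR with a reused counter, both messages share the same keystream S_i, so C_i ⊕ C'_i = P_i ⊕ P'_i and thus P'_i = P_i ⊕ C_i ⊕ C'_i.
P'0: 0x86 ⊕ 0x92 ⊕ 0xC9 = 0xDD.
P'1: 0x16 ⊕ 0x05 ⊕ 0xEB = 0xF8.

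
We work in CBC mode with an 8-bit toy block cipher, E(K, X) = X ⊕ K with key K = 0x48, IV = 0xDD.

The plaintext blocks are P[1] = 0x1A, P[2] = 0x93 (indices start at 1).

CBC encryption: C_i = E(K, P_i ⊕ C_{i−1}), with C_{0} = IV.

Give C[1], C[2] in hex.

C[1] = 0x8F, C[2] = 0x54

C[1]: P[1] ⊕ 0xDD = 0xC7; E(K, 0xC7) = 0x8F.
C[2]: P[2] ⊕ 0x8F = 0x1C; E(K, 0x1C) = 0x54.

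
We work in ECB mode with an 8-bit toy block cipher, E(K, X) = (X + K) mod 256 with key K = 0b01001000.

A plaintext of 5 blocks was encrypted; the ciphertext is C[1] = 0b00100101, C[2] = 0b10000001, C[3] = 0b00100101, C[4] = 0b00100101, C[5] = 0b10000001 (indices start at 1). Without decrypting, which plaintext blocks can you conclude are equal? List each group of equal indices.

ECB encrypts each block independently with the same key, so equal ciphertext blocks imply equal plaintext blocks.
C[1] = C[3] = C[4] = 0b00100101, so P[1] = P[3] = P[4].
C[2] = C[5] = 0b10000001, so P[2] = P[5].

P[1] = P[3] = P[4]; P[2] = P[5]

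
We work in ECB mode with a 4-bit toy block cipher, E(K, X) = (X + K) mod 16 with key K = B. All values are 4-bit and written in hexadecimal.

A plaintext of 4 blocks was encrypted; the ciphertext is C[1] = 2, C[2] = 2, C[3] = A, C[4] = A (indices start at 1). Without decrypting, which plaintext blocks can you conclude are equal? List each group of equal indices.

P[1] = P[2]; P[3] = P[4]

ECB encrypts each block independently with the same key, so equal ciphertext blocks imply equal plaintext blocks.
C[1] = C[2] = 2, so P[1] = P[2].
C[3] = C[4] = A, so P[3] = P[4].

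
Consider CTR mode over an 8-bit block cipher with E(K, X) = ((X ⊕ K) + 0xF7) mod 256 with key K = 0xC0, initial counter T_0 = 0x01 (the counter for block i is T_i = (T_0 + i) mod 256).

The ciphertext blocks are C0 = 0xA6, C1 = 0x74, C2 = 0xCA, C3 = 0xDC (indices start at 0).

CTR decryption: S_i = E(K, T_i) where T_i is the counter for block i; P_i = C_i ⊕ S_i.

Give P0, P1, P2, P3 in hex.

P0 = 0x1E, P1 = 0xCD, P2 = 0x70, P3 = 0x67

P0: T = 0x01, S = E(K, T) = 0xB8; 0xA6 ⊕ 0xB8 = 0x1E.
P1: T = 0x02, S = E(K, T) = 0xB9; 0x74 ⊕ 0xB9 = 0xCD.
P2: T = 0x03, S = E(K, T) = 0xBA; 0xCA ⊕ 0xBA = 0x70.
P3: T = 0x04, S = E(K, T) = 0xBB; 0xDC ⊕ 0xBB = 0x67.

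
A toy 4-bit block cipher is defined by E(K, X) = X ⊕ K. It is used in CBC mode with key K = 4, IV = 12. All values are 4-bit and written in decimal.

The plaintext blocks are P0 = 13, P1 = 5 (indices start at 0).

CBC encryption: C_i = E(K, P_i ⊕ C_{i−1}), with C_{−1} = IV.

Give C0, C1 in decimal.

C0: P0 ⊕ 12 = 1; E(K, 1) = 5.
C1: P1 ⊕ 5 = 0; E(K, 0) = 4.

C0 = 5, C1 = 4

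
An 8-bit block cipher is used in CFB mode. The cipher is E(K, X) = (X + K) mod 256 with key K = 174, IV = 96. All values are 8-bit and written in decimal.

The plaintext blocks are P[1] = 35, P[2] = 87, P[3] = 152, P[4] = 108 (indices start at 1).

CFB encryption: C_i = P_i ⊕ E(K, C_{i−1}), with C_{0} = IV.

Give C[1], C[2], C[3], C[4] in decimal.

C[1]: E(K, 96) = 14; 35 ⊕ 14 = 45.
C[2]: E(K, 45) = 219; 87 ⊕ 219 = 140.
C[3]: E(K, 140) = 58; 152 ⊕ 58 = 162.
C[4]: E(K, 162) = 80; 108 ⊕ 80 = 60.

C[1] = 45, C[2] = 140, C[3] = 162, C[4] = 60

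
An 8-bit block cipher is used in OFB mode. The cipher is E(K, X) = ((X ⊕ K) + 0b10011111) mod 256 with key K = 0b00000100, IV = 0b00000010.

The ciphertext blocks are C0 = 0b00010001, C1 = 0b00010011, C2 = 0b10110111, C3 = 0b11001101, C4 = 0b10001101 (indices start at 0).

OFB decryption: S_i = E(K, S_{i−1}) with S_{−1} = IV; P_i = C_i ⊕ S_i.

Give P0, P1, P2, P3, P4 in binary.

P0: S = E(K, 0b00000010) = 0b10100101; 0b00010001 ⊕ 0b10100101 = 0b10110100.
P1: S = E(K, 0b10100101) = 0b01000000; 0b00010011 ⊕ 0b01000000 = 0b01010011.
P2: S = E(K, 0b01000000) = 0b11100011; 0b10110111 ⊕ 0b11100011 = 0b01010100.
P3: S = E(K, 0b11100011) = 0b10000110; 0b11001101 ⊕ 0b10000110 = 0b01001011.
P4: S = E(K, 0b10000110) = 0b00100001; 0b10001101 ⊕ 0b00100001 = 0b10101100.

P0 = 0b10110100, P1 = 0b01010011, P2 = 0b01010100, P3 = 0b01001011, P4 = 0b10101100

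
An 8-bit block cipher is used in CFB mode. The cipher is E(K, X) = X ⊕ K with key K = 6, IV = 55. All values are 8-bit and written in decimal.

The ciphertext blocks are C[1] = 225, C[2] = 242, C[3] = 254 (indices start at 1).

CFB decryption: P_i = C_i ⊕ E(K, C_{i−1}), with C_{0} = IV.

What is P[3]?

P[3] = 10

P[3]: E(K, 242) = 244; 254 ⊕ 244 = 10.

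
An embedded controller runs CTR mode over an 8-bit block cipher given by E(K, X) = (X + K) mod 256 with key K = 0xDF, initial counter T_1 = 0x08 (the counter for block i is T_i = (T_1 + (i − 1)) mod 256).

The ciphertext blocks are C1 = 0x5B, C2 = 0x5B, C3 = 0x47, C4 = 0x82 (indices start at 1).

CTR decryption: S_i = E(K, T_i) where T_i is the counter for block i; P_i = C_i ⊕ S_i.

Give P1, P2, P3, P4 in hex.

P1: T = 0x08, S = E(K, T) = 0xE7; 0x5B ⊕ 0xE7 = 0xBC.
P2: T = 0x09, S = E(K, T) = 0xE8; 0x5B ⊕ 0xE8 = 0xB3.
P3: T = 0x0A, S = E(K, T) = 0xE9; 0x47 ⊕ 0xE9 = 0xAE.
P4: T = 0x0B, S = E(K, T) = 0xEA; 0x82 ⊕ 0xEA = 0x68.

P1 = 0xBC, P2 = 0xB3, P3 = 0xAE, P4 = 0x68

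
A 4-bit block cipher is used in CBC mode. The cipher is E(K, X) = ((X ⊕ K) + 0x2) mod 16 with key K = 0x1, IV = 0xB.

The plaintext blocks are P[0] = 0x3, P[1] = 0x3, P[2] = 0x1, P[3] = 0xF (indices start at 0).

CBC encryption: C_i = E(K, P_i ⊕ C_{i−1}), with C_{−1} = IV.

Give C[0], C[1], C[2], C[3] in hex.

C[0] = 0xB, C[1] = 0xB, C[2] = 0xD, C[3] = 0x5

C[0]: P[0] ⊕ 0xB = 0x8; E(K, 0x8) = 0xB.
C[1]: P[1] ⊕ 0xB = 0x8; E(K, 0x8) = 0xB.
C[2]: P[2] ⊕ 0xB = 0xA; E(K, 0xA) = 0xD.
C[3]: P[3] ⊕ 0xD = 0x2; E(K, 0x2) = 0x5.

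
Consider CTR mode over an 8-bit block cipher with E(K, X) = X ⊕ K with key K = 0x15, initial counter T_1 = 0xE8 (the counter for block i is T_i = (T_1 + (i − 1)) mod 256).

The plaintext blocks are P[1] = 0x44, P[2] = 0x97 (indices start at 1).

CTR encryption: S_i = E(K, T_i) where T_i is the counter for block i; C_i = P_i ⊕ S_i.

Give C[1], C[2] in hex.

C[1]: T = 0xE8, S = E(K, T) = 0xFD; 0x44 ⊕ 0xFD = 0xB9.
C[2]: T = 0xE9, S = E(K, T) = 0xFC; 0x97 ⊕ 0xFC = 0x6B.

C[1] = 0xB9, C[2] = 0x6B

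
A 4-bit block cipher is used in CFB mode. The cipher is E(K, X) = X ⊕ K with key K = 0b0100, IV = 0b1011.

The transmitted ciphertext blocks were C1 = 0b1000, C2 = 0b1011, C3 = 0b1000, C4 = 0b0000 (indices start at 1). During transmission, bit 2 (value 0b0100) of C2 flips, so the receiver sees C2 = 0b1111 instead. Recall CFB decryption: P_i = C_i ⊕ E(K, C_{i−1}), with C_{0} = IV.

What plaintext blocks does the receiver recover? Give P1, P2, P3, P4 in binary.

Only C2 changed, to 0b1111. In CFB, a change in C_i flips the same bit in P_i and garbles P_{i+1}. Decrypting the received ciphertext:
P1: E(K, 0b1011) = 0b1111; 0b1000 ⊕ 0b1111 = 0b0111.
P2: E(K, 0b1000) = 0b1100; 0b1111 ⊕ 0b1100 = 0b0011.
P3: E(K, 0b1111) = 0b1011; 0b1000 ⊕ 0b1011 = 0b0011.
P4: E(K, 0b1000) = 0b1100; 0b0000 ⊕ 0b1100 = 0b1100.
Blocks that differ from the original plaintext: P2, P3.

P1 = 0b0111, P2 = 0b0011, P3 = 0b0011, P4 = 0b1100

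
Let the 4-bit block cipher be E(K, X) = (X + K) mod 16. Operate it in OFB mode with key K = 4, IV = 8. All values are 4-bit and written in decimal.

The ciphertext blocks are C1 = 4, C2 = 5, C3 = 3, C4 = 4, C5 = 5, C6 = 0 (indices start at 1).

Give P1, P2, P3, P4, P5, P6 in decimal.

P1 = 8, P2 = 5, P3 = 7, P4 = 12, P5 = 9, P6 = 0

OFB decryption: S_i = E(K, S_{i−1}) with S_{0} = IV; P_i = C_i ⊕ S_i.
P1: S = E(K, 8) = 12; 4 ⊕ 12 = 8.
P2: S = E(K, 12) = 0; 5 ⊕ 0 = 5.
P3: S = E(K, 0) = 4; 3 ⊕ 4 = 7.
P4: S = E(K, 4) = 8; 4 ⊕ 8 = 12.
P5: S = E(K, 8) = 12; 5 ⊕ 12 = 9.
P6: S = E(K, 12) = 0; 0 ⊕ 0 = 0.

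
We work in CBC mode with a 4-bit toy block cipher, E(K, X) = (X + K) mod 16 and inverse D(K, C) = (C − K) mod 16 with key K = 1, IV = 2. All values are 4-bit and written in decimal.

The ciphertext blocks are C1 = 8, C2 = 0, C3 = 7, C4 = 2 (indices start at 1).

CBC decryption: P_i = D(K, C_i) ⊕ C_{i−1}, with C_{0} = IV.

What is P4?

P4 = 6

P4: D(K, 2) = 1; 1 ⊕ 7 = 6.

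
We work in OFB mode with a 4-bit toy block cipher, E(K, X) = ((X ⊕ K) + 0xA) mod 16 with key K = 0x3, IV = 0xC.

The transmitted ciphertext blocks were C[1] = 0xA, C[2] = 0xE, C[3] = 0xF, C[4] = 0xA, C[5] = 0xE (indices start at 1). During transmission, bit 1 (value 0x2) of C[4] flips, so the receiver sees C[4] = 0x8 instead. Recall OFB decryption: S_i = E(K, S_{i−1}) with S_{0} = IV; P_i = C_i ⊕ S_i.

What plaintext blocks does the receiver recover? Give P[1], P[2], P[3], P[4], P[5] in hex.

P[1] = 0x3, P[2] = 0xA, P[3] = 0xE, P[4] = 0x4, P[5] = 0x7

Only C[4] changed, to 0x8. In OFB, a change in C_i flips the same bit in P_i only; the keystream is unaffected. Decrypting the received ciphertext:
P[1]: S = E(K, 0xC) = 0x9; 0xA ⊕ 0x9 = 0x3.
P[2]: S = E(K, 0x9) = 0x4; 0xE ⊕ 0x4 = 0xA.
P[3]: S = E(K, 0x4) = 0x1; 0xF ⊕ 0x1 = 0xE.
P[4]: S = E(K, 0x1) = 0xC; 0x8 ⊕ 0xC = 0x4.
P[5]: S = E(K, 0xC) = 0x9; 0xE ⊕ 0x9 = 0x7.
Blocks that differ from the original plaintext: P[4].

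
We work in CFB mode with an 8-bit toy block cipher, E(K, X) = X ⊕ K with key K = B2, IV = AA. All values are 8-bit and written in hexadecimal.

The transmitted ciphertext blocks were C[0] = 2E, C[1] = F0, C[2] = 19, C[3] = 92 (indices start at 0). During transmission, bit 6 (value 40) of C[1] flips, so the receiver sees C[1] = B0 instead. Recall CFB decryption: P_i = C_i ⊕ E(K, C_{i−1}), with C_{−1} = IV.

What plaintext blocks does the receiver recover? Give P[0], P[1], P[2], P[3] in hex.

P[0] = 36, P[1] = 2C, P[2] = 1B, P[3] = 39

Only C[1] changed, to B0. In CFB, a change in C_i flips the same bit in P_i and garbles P_{i+1}. Decrypting the received ciphertext:
P[0]: E(K, AA) = 18; 2E ⊕ 18 = 36.
P[1]: E(K, 2E) = 9C; B0 ⊕ 9C = 2C.
P[2]: E(K, B0) = 02; 19 ⊕ 02 = 1B.
P[3]: E(K, 19) = AB; 92 ⊕ AB = 39.
Blocks that differ from the original plaintext: P[1], P[2].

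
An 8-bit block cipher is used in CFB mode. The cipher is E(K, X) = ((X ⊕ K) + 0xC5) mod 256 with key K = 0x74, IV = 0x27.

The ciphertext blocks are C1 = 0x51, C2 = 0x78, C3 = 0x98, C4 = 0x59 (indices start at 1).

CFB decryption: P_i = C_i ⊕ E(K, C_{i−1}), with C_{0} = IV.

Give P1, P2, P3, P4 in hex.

P1 = 0x49, P2 = 0x92, P3 = 0x49, P4 = 0xE8

P1: E(K, 0x27) = 0x18; 0x51 ⊕ 0x18 = 0x49.
P2: E(K, 0x51) = 0xEA; 0x78 ⊕ 0xEA = 0x92.
P3: E(K, 0x78) = 0xD1; 0x98 ⊕ 0xD1 = 0x49.
P4: E(K, 0x98) = 0xB1; 0x59 ⊕ 0xB1 = 0xE8.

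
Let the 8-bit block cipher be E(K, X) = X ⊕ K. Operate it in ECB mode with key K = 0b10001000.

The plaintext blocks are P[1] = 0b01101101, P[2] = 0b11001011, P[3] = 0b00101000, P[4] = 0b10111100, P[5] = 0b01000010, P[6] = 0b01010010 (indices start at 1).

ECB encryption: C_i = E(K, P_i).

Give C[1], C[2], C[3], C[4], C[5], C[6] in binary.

C[1] = 0b11100101, C[2] = 0b01000011, C[3] = 0b10100000, C[4] = 0b00110100, C[5] = 0b11001010, C[6] = 0b11011010

C[1]: E(K, 0b01101101) = 0b11100101.
C[2]: E(K, 0b11001011) = 0b01000011.
C[3]: E(K, 0b00101000) = 0b10100000.
C[4]: E(K, 0b10111100) = 0b00110100.
C[5]: E(K, 0b01000010) = 0b11001010.
C[6]: E(K, 0b01010010) = 0b11011010.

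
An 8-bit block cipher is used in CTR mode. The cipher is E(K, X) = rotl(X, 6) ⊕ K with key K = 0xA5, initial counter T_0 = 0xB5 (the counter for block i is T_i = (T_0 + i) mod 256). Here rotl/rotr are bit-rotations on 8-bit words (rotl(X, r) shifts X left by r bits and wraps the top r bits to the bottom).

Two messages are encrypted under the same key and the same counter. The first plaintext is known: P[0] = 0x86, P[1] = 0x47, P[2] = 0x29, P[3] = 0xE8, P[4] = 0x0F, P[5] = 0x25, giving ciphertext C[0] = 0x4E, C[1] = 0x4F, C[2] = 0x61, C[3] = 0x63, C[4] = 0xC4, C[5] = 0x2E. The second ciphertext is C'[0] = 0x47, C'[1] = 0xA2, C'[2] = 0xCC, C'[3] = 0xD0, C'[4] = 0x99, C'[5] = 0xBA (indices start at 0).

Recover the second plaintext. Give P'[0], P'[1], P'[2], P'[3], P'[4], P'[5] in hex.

P'[0] = 0x8F, P'[1] = 0xAA, P'[2] = 0x84, P'[3] = 0x5B, P'[4] = 0x52, P'[5] = 0xB1

In CTR with a reused counter, both messages share the same keystream S_i, so C_i ⊕ C'_i = P_i ⊕ P'_i and thus P'_i = P_i ⊕ C_i ⊕ C'_i.
P'[0]: 0x86 ⊕ 0x4E ⊕ 0x47 = 0x8F.
P'[1]: 0x47 ⊕ 0x4F ⊕ 0xA2 = 0xAA.
P'[2]: 0x29 ⊕ 0x61 ⊕ 0xCC = 0x84.
P'[3]: 0xE8 ⊕ 0x63 ⊕ 0xD0 = 0x5B.
P'[4]: 0x0F ⊕ 0xC4 ⊕ 0x99 = 0x52.
P'[5]: 0x25 ⊕ 0x2E ⊕ 0xBA = 0xB1.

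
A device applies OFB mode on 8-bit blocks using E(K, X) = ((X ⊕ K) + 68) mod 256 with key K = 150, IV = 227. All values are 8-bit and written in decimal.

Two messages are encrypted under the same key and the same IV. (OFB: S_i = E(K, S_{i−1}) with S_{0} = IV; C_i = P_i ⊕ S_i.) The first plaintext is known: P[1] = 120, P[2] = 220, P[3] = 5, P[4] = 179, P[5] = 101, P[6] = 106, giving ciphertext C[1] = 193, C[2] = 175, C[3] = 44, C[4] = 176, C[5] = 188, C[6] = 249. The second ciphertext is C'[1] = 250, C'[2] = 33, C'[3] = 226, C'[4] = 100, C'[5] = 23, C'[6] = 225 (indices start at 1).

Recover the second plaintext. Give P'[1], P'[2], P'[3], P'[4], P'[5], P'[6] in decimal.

P'[1] = 67, P'[2] = 82, P'[3] = 203, P'[4] = 103, P'[5] = 206, P'[6] = 114

In OFB with a reused IV, both messages share the same keystream S_i, so C_i ⊕ C'_i = P_i ⊕ P'_i and thus P'_i = P_i ⊕ C_i ⊕ C'_i.
P'[1]: 120 ⊕ 193 ⊕ 250 = 67.
P'[2]: 220 ⊕ 175 ⊕ 33 = 82.
P'[3]: 5 ⊕ 44 ⊕ 226 = 203.
P'[4]: 179 ⊕ 176 ⊕ 100 = 103.
P'[5]: 101 ⊕ 188 ⊕ 23 = 206.
P'[6]: 106 ⊕ 249 ⊕ 225 = 114.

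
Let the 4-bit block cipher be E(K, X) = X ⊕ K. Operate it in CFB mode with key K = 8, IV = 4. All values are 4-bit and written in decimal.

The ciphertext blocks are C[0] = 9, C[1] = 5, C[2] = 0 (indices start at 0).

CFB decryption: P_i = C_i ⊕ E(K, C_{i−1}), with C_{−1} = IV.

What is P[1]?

P[1] = 4

P[1]: E(K, 9) = 1; 5 ⊕ 1 = 4.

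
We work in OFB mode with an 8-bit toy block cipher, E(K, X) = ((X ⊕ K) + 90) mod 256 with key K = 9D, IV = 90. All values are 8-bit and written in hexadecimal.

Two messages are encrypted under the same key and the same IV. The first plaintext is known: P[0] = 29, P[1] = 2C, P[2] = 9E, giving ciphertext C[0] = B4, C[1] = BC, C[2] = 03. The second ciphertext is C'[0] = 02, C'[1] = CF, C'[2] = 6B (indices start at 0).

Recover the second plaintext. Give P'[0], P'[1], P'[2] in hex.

P'[0] = 9F, P'[1] = 5F, P'[2] = F6

In OFB with a reused IV, both messages share the same keystream S_i, so C_i ⊕ C'_i = P_i ⊕ P'_i and thus P'_i = P_i ⊕ C_i ⊕ C'_i.
P'[0]: 29 ⊕ B4 ⊕ 02 = 9F.
P'[1]: 2C ⊕ BC ⊕ CF = 5F.
P'[2]: 9E ⊕ 03 ⊕ 6B = F6.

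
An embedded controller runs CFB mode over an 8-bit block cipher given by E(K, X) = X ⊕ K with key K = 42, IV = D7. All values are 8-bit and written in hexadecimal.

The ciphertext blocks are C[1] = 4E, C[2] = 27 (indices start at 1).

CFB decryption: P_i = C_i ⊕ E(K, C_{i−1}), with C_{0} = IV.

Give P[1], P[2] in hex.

P[1]: E(K, D7) = 95; 4E ⊕ 95 = DB.
P[2]: E(K, 4E) = 0C; 27 ⊕ 0C = 2B.

P[1] = DB, P[2] = 2B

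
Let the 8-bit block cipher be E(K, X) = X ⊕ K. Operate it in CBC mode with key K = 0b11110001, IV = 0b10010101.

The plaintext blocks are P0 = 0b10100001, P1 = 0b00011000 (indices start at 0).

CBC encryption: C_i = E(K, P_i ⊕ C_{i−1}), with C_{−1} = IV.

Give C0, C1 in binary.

C0: P0 ⊕ 0b10010101 = 0b00110100; E(K, 0b00110100) = 0b11000101.
C1: P1 ⊕ 0b11000101 = 0b11011101; E(K, 0b11011101) = 0b00101100.

C0 = 0b11000101, C1 = 0b00101100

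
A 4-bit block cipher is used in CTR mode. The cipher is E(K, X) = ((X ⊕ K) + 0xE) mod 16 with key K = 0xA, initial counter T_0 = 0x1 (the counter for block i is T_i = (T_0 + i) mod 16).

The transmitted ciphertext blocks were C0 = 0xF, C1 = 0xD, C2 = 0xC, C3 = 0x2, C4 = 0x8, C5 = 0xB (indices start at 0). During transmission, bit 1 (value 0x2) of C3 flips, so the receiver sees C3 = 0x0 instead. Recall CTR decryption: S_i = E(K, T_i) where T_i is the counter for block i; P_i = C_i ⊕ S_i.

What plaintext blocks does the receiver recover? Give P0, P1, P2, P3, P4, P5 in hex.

P0 = 0x6, P1 = 0xB, P2 = 0xB, P3 = 0xC, P4 = 0x5, P5 = 0x1

Only C3 changed, to 0x0. In CTR, a change in C_i flips the same bit in P_i only; the keystream is unaffected. Decrypting the received ciphertext:
P0: T = 0x1, S = E(K, T) = 0x9; 0xF ⊕ 0x9 = 0x6.
P1: T = 0x2, S = E(K, T) = 0x6; 0xD ⊕ 0x6 = 0xB.
P2: T = 0x3, S = E(K, T) = 0x7; 0xC ⊕ 0x7 = 0xB.
P3: T = 0x4, S = E(K, T) = 0xC; 0x0 ⊕ 0xC = 0xC.
P4: T = 0x5, S = E(K, T) = 0xD; 0x8 ⊕ 0xD = 0x5.
P5: T = 0x6, S = E(K, T) = 0xA; 0xB ⊕ 0xA = 0x1.
Blocks that differ from the original plaintext: P3.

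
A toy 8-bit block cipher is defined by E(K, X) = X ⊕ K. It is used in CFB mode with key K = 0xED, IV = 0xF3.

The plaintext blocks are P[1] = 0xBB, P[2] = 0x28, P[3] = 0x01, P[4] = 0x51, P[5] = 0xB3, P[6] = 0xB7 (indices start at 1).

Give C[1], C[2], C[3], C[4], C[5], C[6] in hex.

CFB encryption: C_i = P_i ⊕ E(K, C_{i−1}), with C_{0} = IV.
C[1]: E(K, 0xF3) = 0x1E; 0xBB ⊕ 0x1E = 0xA5.
C[2]: E(K, 0xA5) = 0x48; 0x28 ⊕ 0x48 = 0x60.
C[3]: E(K, 0x60) = 0x8D; 0x01 ⊕ 0x8D = 0x8C.
C[4]: E(K, 0x8C) = 0x61; 0x51 ⊕ 0x61 = 0x30.
C[5]: E(K, 0x30) = 0xDD; 0xB3 ⊕ 0xDD = 0x6E.
C[6]: E(K, 0x6E) = 0x83; 0xB7 ⊕ 0x83 = 0x34.

C[1] = 0xA5, C[2] = 0x60, C[3] = 0x8C, C[4] = 0x30, C[5] = 0x6E, C[6] = 0x34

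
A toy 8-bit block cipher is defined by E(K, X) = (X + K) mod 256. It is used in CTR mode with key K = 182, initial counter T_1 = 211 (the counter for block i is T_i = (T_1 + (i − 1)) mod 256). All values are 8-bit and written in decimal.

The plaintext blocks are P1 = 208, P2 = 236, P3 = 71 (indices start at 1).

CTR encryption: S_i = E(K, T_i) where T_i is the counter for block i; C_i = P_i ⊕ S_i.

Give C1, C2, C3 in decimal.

C1 = 89, C2 = 102, C3 = 204

C1: T = 211, S = E(K, T) = 137; 208 ⊕ 137 = 89.
C2: T = 212, S = E(K, T) = 138; 236 ⊕ 138 = 102.
C3: T = 213, S = E(K, T) = 139; 71 ⊕ 139 = 204.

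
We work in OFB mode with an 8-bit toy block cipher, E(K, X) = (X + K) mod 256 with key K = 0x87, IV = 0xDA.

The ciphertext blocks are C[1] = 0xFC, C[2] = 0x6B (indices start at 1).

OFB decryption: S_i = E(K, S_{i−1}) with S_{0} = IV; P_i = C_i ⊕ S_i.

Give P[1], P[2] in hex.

P[1]: S = E(K, 0xDA) = 0x61; 0xFC ⊕ 0x61 = 0x9D.
P[2]: S = E(K, 0x61) = 0xE8; 0x6B ⊕ 0xE8 = 0x83.

P[1] = 0x9D, P[2] = 0x83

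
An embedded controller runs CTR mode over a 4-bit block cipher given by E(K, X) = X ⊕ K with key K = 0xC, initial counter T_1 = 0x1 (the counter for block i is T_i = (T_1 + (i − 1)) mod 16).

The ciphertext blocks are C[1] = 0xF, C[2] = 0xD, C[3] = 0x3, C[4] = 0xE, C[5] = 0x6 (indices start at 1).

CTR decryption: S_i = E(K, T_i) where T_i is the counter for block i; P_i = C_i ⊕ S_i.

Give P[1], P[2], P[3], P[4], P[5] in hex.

P[1]: T = 0x1, S = E(K, T) = 0xD; 0xF ⊕ 0xD = 0x2.
P[2]: T = 0x2, S = E(K, T) = 0xE; 0xD ⊕ 0xE = 0x3.
P[3]: T = 0x3, S = E(K, T) = 0xF; 0x3 ⊕ 0xF = 0xC.
P[4]: T = 0x4, S = E(K, T) = 0x8; 0xE ⊕ 0x8 = 0x6.
P[5]: T = 0x5, S = E(K, T) = 0x9; 0x6 ⊕ 0x9 = 0xF.

P[1] = 0x2, P[2] = 0x3, P[3] = 0xC, P[4] = 0x6, P[5] = 0xF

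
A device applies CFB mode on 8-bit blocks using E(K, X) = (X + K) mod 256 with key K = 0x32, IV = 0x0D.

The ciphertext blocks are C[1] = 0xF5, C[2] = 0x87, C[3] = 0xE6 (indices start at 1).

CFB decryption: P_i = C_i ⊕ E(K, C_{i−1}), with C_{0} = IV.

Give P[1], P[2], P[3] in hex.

P[1] = 0xCA, P[2] = 0xA0, P[3] = 0x5F

P[1]: E(K, 0x0D) = 0x3F; 0xF5 ⊕ 0x3F = 0xCA.
P[2]: E(K, 0xF5) = 0x27; 0x87 ⊕ 0x27 = 0xA0.
P[3]: E(K, 0x87) = 0xB9; 0xE6 ⊕ 0xB9 = 0x5F.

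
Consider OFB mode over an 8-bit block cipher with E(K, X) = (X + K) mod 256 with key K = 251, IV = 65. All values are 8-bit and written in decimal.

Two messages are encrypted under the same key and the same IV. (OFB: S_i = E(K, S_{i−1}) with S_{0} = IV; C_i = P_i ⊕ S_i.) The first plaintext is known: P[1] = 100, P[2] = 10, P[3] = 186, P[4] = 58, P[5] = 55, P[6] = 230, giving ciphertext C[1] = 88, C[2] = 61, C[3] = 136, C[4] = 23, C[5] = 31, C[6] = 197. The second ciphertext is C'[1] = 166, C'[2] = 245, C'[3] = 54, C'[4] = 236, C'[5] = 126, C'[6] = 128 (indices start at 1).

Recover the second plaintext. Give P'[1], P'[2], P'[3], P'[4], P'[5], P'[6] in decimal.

P'[1] = 154, P'[2] = 194, P'[3] = 4, P'[4] = 193, P'[5] = 86, P'[6] = 163

In OFB with a reused IV, both messages share the same keystream S_i, so C_i ⊕ C'_i = P_i ⊕ P'_i and thus P'_i = P_i ⊕ C_i ⊕ C'_i.
P'[1]: 100 ⊕ 88 ⊕ 166 = 154.
P'[2]: 10 ⊕ 61 ⊕ 245 = 194.
P'[3]: 186 ⊕ 136 ⊕ 54 = 4.
P'[4]: 58 ⊕ 23 ⊕ 236 = 193.
P'[5]: 55 ⊕ 31 ⊕ 126 = 86.
P'[6]: 230 ⊕ 197 ⊕ 128 = 163.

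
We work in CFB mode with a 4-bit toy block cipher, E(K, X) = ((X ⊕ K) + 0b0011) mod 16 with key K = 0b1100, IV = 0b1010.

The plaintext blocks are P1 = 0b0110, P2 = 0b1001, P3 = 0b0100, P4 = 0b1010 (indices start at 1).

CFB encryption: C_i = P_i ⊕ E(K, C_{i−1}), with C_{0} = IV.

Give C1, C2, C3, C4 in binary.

C1 = 0b1111, C2 = 0b1111, C3 = 0b0010, C4 = 0b1011

C1: E(K, 0b1010) = 0b1001; 0b0110 ⊕ 0b1001 = 0b1111.
C2: E(K, 0b1111) = 0b0110; 0b1001 ⊕ 0b0110 = 0b1111.
C3: E(K, 0b1111) = 0b0110; 0b0100 ⊕ 0b0110 = 0b0010.
C4: E(K, 0b0010) = 0b0001; 0b1010 ⊕ 0b0001 = 0b1011.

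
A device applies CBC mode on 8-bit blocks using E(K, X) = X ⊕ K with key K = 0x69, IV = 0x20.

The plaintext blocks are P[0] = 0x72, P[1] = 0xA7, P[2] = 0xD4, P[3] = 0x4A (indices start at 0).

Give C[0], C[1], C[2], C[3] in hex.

CBC encryption: C_i = E(K, P_i ⊕ C_{i−1}), with C_{−1} = IV.
C[0]: P[0] ⊕ 0x20 = 0x52; E(K, 0x52) = 0x3B.
C[1]: P[1] ⊕ 0x3B = 0x9C; E(K, 0x9C) = 0xF5.
C[2]: P[2] ⊕ 0xF5 = 0x21; E(K, 0x21) = 0x48.
C[3]: P[3] ⊕ 0x48 = 0x02; E(K, 0x02) = 0x6B.

C[0] = 0x3B, C[1] = 0xF5, C[2] = 0x48, C[3] = 0x6B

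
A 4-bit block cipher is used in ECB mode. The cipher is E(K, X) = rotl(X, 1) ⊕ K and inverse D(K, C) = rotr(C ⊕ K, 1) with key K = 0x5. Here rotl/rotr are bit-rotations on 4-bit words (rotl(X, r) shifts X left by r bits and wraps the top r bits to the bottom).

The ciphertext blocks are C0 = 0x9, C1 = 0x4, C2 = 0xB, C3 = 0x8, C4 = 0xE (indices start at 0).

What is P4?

P4 = 0xD

ECB decryption: P_i = D(K, C_i).
P4: D(K, 0xE) = 0xD.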